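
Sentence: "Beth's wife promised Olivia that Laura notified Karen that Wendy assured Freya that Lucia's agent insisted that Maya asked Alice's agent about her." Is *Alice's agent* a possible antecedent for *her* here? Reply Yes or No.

No

*her* is a pronoun; Principle B requires it to be free in its binding domain — the clause headed by 'asked'.
— Alice's agent: object of the clause headed by 'asked'; c-commands the pronoun within its binding domain — blocked (Principle B).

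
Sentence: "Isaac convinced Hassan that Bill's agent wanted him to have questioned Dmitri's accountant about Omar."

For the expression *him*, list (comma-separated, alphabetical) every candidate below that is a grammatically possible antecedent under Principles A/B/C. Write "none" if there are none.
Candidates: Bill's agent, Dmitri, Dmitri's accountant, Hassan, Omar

Hassan

*him* is a pronoun; Principle B requires it to be free in its binding domain — the clause headed by 'wanted'.
— Bill's agent: subject of the clause headed by 'wanted'; c-commands the pronoun within its binding domain — blocked (Principle B).
— Dmitri: possessor inside the object DP of the clause headed by 'questioned'; is c-commanded by the pronoun; coreference would bind this R-expression — blocked (Principle C).
— Dmitri's accountant: object of the clause headed by 'questioned'; is c-commanded by the pronoun; coreference would bind this R-expression — blocked (Principle C).
— Hassan: object of the matrix clause; c-commands the pronoun but lies outside its binding domain — allowed.
— Omar: second object of the clause headed by 'questioned'; is c-commanded by the pronoun; coreference would bind this R-expression — blocked (Principle C).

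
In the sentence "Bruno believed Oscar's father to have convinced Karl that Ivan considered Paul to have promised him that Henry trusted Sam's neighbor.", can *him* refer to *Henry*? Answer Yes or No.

No

*him* is a pronoun; Principle B requires it to be free in its binding domain — the clause headed by 'promised'.
— Henry: subject of the clause headed by 'trusted'; is c-commanded by the pronoun; coreference would bind this R-expression — blocked (Principle C).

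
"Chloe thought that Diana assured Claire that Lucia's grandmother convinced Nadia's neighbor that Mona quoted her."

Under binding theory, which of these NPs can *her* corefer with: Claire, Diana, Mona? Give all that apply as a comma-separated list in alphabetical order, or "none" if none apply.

Claire, Diana

*her* is a pronoun; Principle B requires it to be free in its binding domain — the clause headed by 'quoted'.
— Claire: object of the clause headed by 'assured'; c-commands the pronoun but lies outside its binding domain — allowed.
— Diana: subject of the clause headed by 'assured'; c-commands the pronoun but lies outside its binding domain — allowed.
— Mona: subject of the clause headed by 'quoted'; c-commands the pronoun within its binding domain — blocked (Principle B).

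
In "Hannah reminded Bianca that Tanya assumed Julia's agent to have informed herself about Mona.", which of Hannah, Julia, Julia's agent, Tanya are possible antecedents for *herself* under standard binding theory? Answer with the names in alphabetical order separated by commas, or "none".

Julia's agent

*herself* is a reflexive; Principle A requires it to be bound within its binding domain — the clause headed by 'informed'.
— Hannah: subject of the matrix clause; c-commands the reflexive but lies outside its binding domain — cannot bind it (Principle A).
— Julia: possessor inside the subject DP of the clause headed by 'informed'; does not c-command the reflexive — cannot bind it (Principle A).
— Julia's agent: subject of the clause headed by 'informed'; c-commands the reflexive within its binding domain — allowed (Principle A).
— Tanya: subject of the clause headed by 'assumed'; c-commands the reflexive but lies outside its binding domain — cannot bind it (Principle A).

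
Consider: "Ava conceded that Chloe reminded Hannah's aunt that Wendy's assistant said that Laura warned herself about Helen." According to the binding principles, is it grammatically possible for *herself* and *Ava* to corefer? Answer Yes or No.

*herself* is a reflexive; Principle A requires it to be bound within its binding domain — the clause headed by 'warned'.
— Ava: subject of the matrix clause; c-commands the reflexive but lies outside its binding domain — cannot bind it (Principle A).

No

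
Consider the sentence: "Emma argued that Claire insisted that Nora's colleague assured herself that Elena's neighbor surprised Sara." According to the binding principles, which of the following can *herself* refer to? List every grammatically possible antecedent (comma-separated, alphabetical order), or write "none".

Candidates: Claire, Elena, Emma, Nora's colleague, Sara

Nora's colleague

*herself* is a reflexive; Principle A requires it to be bound within its binding domain — the clause headed by 'assured'.
— Claire: subject of the clause headed by 'insisted'; c-commands the reflexive but lies outside its binding domain — cannot bind it (Principle A).
— Elena: possessor inside the subject DP of the clause headed by 'surprised'; does not c-command the reflexive — cannot bind it (Principle A).
— Emma: subject of the matrix clause; c-commands the reflexive but lies outside its binding domain — cannot bind it (Principle A).
— Nora's colleague: subject of the clause headed by 'assured'; c-commands the reflexive within its binding domain — allowed (Principle A).
— Sara: object of the clause headed by 'surprised'; does not c-command the reflexive — cannot bind it (Principle A).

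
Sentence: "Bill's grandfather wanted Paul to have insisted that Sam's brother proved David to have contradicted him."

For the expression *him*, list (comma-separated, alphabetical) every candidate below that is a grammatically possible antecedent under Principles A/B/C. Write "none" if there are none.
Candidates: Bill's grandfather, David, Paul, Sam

*him* is a pronoun; Principle B requires it to be free in its binding domain — the clause headed by 'contradicted'.
— Bill's grandfather: subject of the matrix clause; c-commands the pronoun but lies outside its binding domain — allowed.
— David: subject of the clause headed by 'contradicted'; c-commands the pronoun within its binding domain — blocked (Principle B).
— Paul: subject of the clause headed by 'insisted'; c-commands the pronoun but lies outside its binding domain — allowed.
— Sam: possessor inside the subject DP of the clause headed by 'proved'; does not c-command the pronoun — Principle B does not apply; allowed.

Bill's grandfather, Paul, Sam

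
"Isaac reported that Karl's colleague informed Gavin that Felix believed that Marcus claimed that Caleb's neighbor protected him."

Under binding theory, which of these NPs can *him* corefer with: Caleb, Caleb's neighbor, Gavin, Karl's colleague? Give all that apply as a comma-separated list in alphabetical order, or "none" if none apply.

Caleb, Gavin, Karl's colleague

*him* is a pronoun; Principle B requires it to be free in its binding domain — the clause headed by 'protected'.
— Caleb: possessor inside the subject DP of the clause headed by 'protected'; does not c-command the pronoun — Principle B does not apply; allowed.
— Caleb's neighbor: subject of the clause headed by 'protected'; c-commands the pronoun within its binding domain — blocked (Principle B).
— Gavin: object of the clause headed by 'informed'; c-commands the pronoun but lies outside its binding domain — allowed.
— Karl's colleague: subject of the clause headed by 'informed'; c-commands the pronoun but lies outside its binding domain — allowed.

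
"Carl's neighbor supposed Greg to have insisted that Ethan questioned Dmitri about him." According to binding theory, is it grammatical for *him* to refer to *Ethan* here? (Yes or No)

No

*Ethan* is an R-expression; Principle C requires it to be free (not bound by any c-commanding expression).
— him: second object of the clause headed by 'questioned'; the R-expression locally c-commands the pronoun — coreference blocked (Principle B on the pronoun).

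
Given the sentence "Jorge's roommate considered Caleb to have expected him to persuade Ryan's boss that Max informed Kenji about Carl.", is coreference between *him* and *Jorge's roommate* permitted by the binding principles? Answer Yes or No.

*him* is a pronoun; Principle B requires it to be free in its binding domain — the clause headed by 'expected'.
— Jorge's roommate: subject of the matrix clause; c-commands the pronoun but lies outside its binding domain — allowed.

Yes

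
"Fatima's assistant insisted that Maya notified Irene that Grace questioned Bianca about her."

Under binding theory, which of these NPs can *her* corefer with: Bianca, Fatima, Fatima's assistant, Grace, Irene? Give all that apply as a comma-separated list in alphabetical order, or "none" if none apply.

Fatima, Fatima's assistant, Irene

*her* is a pronoun; Principle B requires it to be free in its binding domain — the clause headed by 'questioned'.
— Bianca: object of the clause headed by 'questioned'; c-commands the pronoun within its binding domain — blocked (Principle B).
— Fatima: possessor inside the subject DP of the matrix clause; does not c-command the pronoun — Principle B does not apply; allowed.
— Fatima's assistant: subject of the matrix clause; c-commands the pronoun but lies outside its binding domain — allowed.
— Grace: subject of the clause headed by 'questioned'; c-commands the pronoun within its binding domain — blocked (Principle B).
— Irene: object of the clause headed by 'notified'; c-commands the pronoun but lies outside its binding domain — allowed.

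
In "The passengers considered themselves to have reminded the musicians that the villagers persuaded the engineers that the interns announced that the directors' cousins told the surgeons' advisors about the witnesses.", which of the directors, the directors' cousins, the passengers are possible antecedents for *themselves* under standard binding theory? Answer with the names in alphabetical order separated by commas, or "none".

the passengers

*themselves* is a reflexive; Principle A requires it to be bound within its binding domain — the matrix clause.
— the directors: possessor inside the subject DP of the clause headed by 'told'; does not c-command the reflexive — cannot bind it (Principle A).
— the directors' cousins: subject of the clause headed by 'told'; does not c-command the reflexive — cannot bind it (Principle A).
— the passengers: subject of the matrix clause; c-commands the reflexive within its binding domain — allowed (Principle A).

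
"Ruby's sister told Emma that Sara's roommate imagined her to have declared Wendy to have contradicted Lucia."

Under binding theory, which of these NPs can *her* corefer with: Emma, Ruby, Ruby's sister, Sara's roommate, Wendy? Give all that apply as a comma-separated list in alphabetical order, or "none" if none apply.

Emma, Ruby, Ruby's sister

*her* is a pronoun; Principle B requires it to be free in its binding domain — the clause headed by 'imagined'.
— Emma: object of the matrix clause; c-commands the pronoun but lies outside its binding domain — allowed.
— Ruby: possessor inside the subject DP of the matrix clause; does not c-command the pronoun — Principle B does not apply; allowed.
— Ruby's sister: subject of the matrix clause; c-commands the pronoun but lies outside its binding domain — allowed.
— Sara's roommate: subject of the clause headed by 'imagined'; c-commands the pronoun within its binding domain — blocked (Principle B).
— Wendy: subject of the clause headed by 'contradicted'; is c-commanded by the pronoun; coreference would bind this R-expression — blocked (Principle C).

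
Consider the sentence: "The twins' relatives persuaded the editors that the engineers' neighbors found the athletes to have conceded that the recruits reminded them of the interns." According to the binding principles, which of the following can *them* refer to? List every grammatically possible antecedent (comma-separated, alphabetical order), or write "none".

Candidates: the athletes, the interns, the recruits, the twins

*them* is a pronoun; Principle B requires it to be free in its binding domain — the clause headed by 'reminded'.
— the athletes: subject of the clause headed by 'conceded'; c-commands the pronoun but lies outside its binding domain — allowed.
— the interns: second object of the clause headed by 'reminded'; is c-commanded by the pronoun; coreference would bind this R-expression — blocked (Principle C).
— the recruits: subject of the clause headed by 'reminded'; c-commands the pronoun within its binding domain — blocked (Principle B).
— the twins: possessor inside the subject DP of the matrix clause; does not c-command the pronoun — Principle B does not apply; allowed.

the athletes, the twins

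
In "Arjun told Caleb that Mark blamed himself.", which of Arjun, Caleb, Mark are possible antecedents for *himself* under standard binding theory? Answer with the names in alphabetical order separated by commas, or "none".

Mark

*himself* is a reflexive; Principle A requires it to be bound within its binding domain — the clause headed by 'blamed'.
— Arjun: subject of the matrix clause; c-commands the reflexive but lies outside its binding domain — cannot bind it (Principle A).
— Caleb: object of the matrix clause; c-commands the reflexive but lies outside its binding domain — cannot bind it (Principle A).
— Mark: subject of the clause headed by 'blamed'; c-commands the reflexive within its binding domain — allowed (Principle A).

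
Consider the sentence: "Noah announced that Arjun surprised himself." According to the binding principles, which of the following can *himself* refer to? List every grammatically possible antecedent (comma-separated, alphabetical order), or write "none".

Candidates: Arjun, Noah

*himself* is a reflexive; Principle A requires it to be bound within its binding domain — the clause headed by 'surprised'.
— Arjun: subject of the clause headed by 'surprised'; c-commands the reflexive within its binding domain — allowed (Principle A).
— Noah: subject of the matrix clause; c-commands the reflexive but lies outside its binding domain — cannot bind it (Principle A).

Arjun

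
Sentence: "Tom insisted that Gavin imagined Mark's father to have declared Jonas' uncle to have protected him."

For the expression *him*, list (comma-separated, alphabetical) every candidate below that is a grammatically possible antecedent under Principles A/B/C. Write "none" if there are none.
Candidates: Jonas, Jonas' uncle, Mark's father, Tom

Jonas, Mark's father, Tom

*him* is a pronoun; Principle B requires it to be free in its binding domain — the clause headed by 'protected'.
— Jonas: possessor inside the subject DP of the clause headed by 'protected'; does not c-command the pronoun — Principle B does not apply; allowed.
— Jonas' uncle: subject of the clause headed by 'protected'; c-commands the pronoun within its binding domain — blocked (Principle B).
— Mark's father: subject of the clause headed by 'declared'; c-commands the pronoun but lies outside its binding domain — allowed.
— Tom: subject of the matrix clause; c-commands the pronoun but lies outside its binding domain — allowed.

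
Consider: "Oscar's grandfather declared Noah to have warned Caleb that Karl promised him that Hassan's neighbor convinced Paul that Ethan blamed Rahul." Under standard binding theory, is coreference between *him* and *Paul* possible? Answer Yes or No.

No

*Paul* is an R-expression; Principle C requires it to be free (not bound by any c-commanding expression).
— him: object of the clause headed by 'promised'; the pronoun c-commands the R-expression — coreference blocked (Principle C).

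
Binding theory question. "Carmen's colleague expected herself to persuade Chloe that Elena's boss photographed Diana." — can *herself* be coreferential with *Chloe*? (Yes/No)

No

*herself* is a reflexive; Principle A requires it to be bound within its binding domain — the matrix clause.
— Chloe: object of the clause headed by 'persuade'; does not c-command the reflexive — cannot bind it (Principle A).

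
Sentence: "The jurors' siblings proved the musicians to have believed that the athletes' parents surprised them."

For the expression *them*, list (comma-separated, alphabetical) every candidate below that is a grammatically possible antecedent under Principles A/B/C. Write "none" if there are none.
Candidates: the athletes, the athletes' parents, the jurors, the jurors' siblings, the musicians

*them* is a pronoun; Principle B requires it to be free in its binding domain — the clause headed by 'surprised'.
— the athletes: possessor inside the subject DP of the clause headed by 'surprised'; does not c-command the pronoun — Principle B does not apply; allowed.
— the athletes' parents: subject of the clause headed by 'surprised'; c-commands the pronoun within its binding domain — blocked (Principle B).
— the jurors: possessor inside the subject DP of the matrix clause; does not c-command the pronoun — Principle B does not apply; allowed.
— the jurors' siblings: subject of the matrix clause; c-commands the pronoun but lies outside its binding domain — allowed.
— the musicians: subject of the clause headed by 'believed'; c-commands the pronoun but lies outside its binding domain — allowed.

the athletes, the jurors, the jurors' siblings, the musicians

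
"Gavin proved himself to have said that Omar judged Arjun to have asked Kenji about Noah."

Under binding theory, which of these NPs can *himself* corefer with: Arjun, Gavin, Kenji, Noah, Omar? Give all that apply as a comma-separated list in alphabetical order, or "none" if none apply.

Gavin

*himself* is a reflexive; Principle A requires it to be bound within its binding domain — the matrix clause.
— Arjun: subject of the clause headed by 'asked'; does not c-command the reflexive — cannot bind it (Principle A).
— Gavin: subject of the matrix clause; c-commands the reflexive within its binding domain — allowed (Principle A).
— Kenji: object of the clause headed by 'asked'; does not c-command the reflexive — cannot bind it (Principle A).
— Noah: second object of the clause headed by 'asked'; does not c-command the reflexive — cannot bind it (Principle A).
— Omar: subject of the clause headed by 'judged'; does not c-command the reflexive — cannot bind it (Principle A).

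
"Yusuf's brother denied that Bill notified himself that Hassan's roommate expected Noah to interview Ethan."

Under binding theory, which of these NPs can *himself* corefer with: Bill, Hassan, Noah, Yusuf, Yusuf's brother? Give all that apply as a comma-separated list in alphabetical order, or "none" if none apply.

Bill

*himself* is a reflexive; Principle A requires it to be bound within its binding domain — the clause headed by 'notified'.
— Bill: subject of the clause headed by 'notified'; c-commands the reflexive within its binding domain — allowed (Principle A).
— Hassan: possessor inside the subject DP of the clause headed by 'expected'; does not c-command the reflexive — cannot bind it (Principle A).
— Noah: subject of the clause headed by 'interview'; does not c-command the reflexive — cannot bind it (Principle A).
— Yusuf: possessor inside the subject DP of the matrix clause; does not c-command the reflexive — cannot bind it (Principle A).
— Yusuf's brother: subject of the matrix clause; c-commands the reflexive but lies outside its binding domain — cannot bind it (Principle A).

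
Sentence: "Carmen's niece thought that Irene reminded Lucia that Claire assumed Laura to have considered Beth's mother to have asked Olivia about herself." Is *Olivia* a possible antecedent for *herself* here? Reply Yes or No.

Yes

*herself* is a reflexive; Principle A requires it to be bound within its binding domain — the clause headed by 'asked'.
— Olivia: object of the clause headed by 'asked'; c-commands the reflexive within its binding domain — allowed (Principle A).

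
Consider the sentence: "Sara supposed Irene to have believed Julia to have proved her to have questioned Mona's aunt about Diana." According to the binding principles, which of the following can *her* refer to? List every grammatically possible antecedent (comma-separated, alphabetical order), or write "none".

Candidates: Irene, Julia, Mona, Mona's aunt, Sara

Irene, Sara

*her* is a pronoun; Principle B requires it to be free in its binding domain — the clause headed by 'proved'.
— Irene: subject of the clause headed by 'believed'; c-commands the pronoun but lies outside its binding domain — allowed.
— Julia: subject of the clause headed by 'proved'; c-commands the pronoun within its binding domain — blocked (Principle B).
— Mona: possessor inside the object DP of the clause headed by 'questioned'; is c-commanded by the pronoun; coreference would bind this R-expression — blocked (Principle C).
— Mona's aunt: object of the clause headed by 'questioned'; is c-commanded by the pronoun; coreference would bind this R-expression — blocked (Principle C).
— Sara: subject of the matrix clause; c-commands the pronoun but lies outside its binding domain — allowed.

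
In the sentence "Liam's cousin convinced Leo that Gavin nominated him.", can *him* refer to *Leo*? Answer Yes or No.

Yes

*him* is a pronoun; Principle B requires it to be free in its binding domain — the clause headed by 'nominated'.
— Leo: object of the matrix clause; c-commands the pronoun but lies outside its binding domain — allowed.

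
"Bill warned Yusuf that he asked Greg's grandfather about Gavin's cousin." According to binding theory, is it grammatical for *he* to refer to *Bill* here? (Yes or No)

*Bill* is an R-expression; Principle C requires it to be free (not bound by any c-commanding expression).
— he: subject of the clause headed by 'asked'; the pronoun does not c-command the R-expression — coreference allowed.

Yes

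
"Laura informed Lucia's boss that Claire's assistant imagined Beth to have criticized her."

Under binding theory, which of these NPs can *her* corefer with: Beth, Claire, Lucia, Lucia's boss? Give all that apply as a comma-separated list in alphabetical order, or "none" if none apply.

Claire, Lucia, Lucia's boss

*her* is a pronoun; Principle B requires it to be free in its binding domain — the clause headed by 'criticized'.
— Beth: subject of the clause headed by 'criticized'; c-commands the pronoun within its binding domain — blocked (Principle B).
— Claire: possessor inside the subject DP of the clause headed by 'imagined'; does not c-command the pronoun — Principle B does not apply; allowed.
— Lucia: possessor inside the object DP of the matrix clause; does not c-command the pronoun — Principle B does not apply; allowed.
— Lucia's boss: object of the matrix clause; c-commands the pronoun but lies outside its binding domain — allowed.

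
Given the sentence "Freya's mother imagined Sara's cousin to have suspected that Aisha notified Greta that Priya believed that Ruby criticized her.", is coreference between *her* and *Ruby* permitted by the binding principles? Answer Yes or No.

No

*her* is a pronoun; Principle B requires it to be free in its binding domain — the clause headed by 'criticized'.
— Ruby: subject of the clause headed by 'criticized'; c-commands the pronoun within its binding domain — blocked (Principle B).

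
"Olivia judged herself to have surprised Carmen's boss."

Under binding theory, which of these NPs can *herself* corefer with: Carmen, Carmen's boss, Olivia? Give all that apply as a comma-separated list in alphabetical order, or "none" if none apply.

*herself* is a reflexive; Principle A requires it to be bound within its binding domain — the matrix clause.
— Carmen: possessor inside the object DP of the clause headed by 'surprised'; does not c-command the reflexive — cannot bind it (Principle A).
— Carmen's boss: object of the clause headed by 'surprised'; does not c-command the reflexive — cannot bind it (Principle A).
— Olivia: subject of the matrix clause; c-commands the reflexive within its binding domain — allowed (Principle A).

Olivia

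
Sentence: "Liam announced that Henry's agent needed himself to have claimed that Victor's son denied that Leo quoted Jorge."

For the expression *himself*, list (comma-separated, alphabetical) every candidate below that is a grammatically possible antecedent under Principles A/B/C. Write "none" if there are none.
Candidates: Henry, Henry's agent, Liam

Henry's agent

*himself* is a reflexive; Principle A requires it to be bound within its binding domain — the clause headed by 'needed'.
— Henry: possessor inside the subject DP of the clause headed by 'needed'; does not c-command the reflexive — cannot bind it (Principle A).
— Henry's agent: subject of the clause headed by 'needed'; c-commands the reflexive within its binding domain — allowed (Principle A).
— Liam: subject of the matrix clause; c-commands the reflexive but lies outside its binding domain — cannot bind it (Principle A).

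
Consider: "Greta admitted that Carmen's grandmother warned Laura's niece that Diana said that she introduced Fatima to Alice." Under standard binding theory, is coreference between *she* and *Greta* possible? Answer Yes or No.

*Greta* is an R-expression; Principle C requires it to be free (not bound by any c-commanding expression).
— she: subject of the clause headed by 'introduced'; the pronoun does not c-command the R-expression — coreference allowed.

Yes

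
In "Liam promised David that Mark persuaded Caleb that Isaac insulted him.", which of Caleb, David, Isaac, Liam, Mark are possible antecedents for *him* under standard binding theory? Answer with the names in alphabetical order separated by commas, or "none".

Caleb, David, Liam, Mark

*him* is a pronoun; Principle B requires it to be free in its binding domain — the clause headed by 'insulted'.
— Caleb: object of the clause headed by 'persuaded'; c-commands the pronoun but lies outside its binding domain — allowed.
— David: object of the matrix clause; c-commands the pronoun but lies outside its binding domain — allowed.
— Isaac: subject of the clause headed by 'insulted'; c-commands the pronoun within its binding domain — blocked (Principle B).
— Liam: subject of the matrix clause; c-commands the pronoun but lies outside its binding domain — allowed.
— Mark: subject of the clause headed by 'persuaded'; c-commands the pronoun but lies outside its binding domain — allowed.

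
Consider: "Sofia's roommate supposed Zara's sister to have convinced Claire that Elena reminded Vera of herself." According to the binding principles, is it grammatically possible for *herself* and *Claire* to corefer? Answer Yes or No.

No

*herself* is a reflexive; Principle A requires it to be bound within its binding domain — the clause headed by 'reminded'.
— Claire: object of the clause headed by 'convinced'; c-commands the reflexive but lies outside its binding domain — cannot bind it (Principle A).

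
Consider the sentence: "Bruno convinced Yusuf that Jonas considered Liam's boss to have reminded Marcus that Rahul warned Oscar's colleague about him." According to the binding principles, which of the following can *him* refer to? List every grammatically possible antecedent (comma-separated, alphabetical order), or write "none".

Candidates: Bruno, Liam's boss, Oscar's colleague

Bruno, Liam's boss

*him* is a pronoun; Principle B requires it to be free in its binding domain — the clause headed by 'warned'.
— Bruno: subject of the matrix clause; c-commands the pronoun but lies outside its binding domain — allowed.
— Liam's boss: subject of the clause headed by 'reminded'; c-commands the pronoun but lies outside its binding domain — allowed.
— Oscar's colleague: object of the clause headed by 'warned'; c-commands the pronoun within its binding domain — blocked (Principle B).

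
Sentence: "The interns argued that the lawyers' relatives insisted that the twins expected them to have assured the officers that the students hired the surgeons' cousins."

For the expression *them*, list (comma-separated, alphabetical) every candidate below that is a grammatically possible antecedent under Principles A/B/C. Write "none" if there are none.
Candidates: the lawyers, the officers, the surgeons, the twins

the lawyers

*them* is a pronoun; Principle B requires it to be free in its binding domain — the clause headed by 'expected'.
— the lawyers: possessor inside the subject DP of the clause headed by 'insisted'; does not c-command the pronoun — Principle B does not apply; allowed.
— the officers: object of the clause headed by 'assured'; is c-commanded by the pronoun; coreference would bind this R-expression — blocked (Principle C).
— the surgeons: possessor inside the object DP of the clause headed by 'hired'; is c-commanded by the pronoun; coreference would bind this R-expression — blocked (Principle C).
— the twins: subject of the clause headed by 'expected'; c-commands the pronoun within its binding domain — blocked (Principle B).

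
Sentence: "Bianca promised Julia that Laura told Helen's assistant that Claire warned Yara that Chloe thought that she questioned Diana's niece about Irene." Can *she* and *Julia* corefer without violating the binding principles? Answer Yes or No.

Yes

*Julia* is an R-expression; Principle C requires it to be free (not bound by any c-commanding expression).
— she: subject of the clause headed by 'questioned'; the pronoun does not c-command the R-expression — coreference allowed.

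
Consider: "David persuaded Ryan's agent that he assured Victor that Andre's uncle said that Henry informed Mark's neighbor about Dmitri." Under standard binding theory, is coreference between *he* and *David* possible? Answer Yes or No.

*David* is an R-expression; Principle C requires it to be free (not bound by any c-commanding expression).
— he: subject of the clause headed by 'assured'; the pronoun does not c-command the R-expression — coreference allowed.

Yes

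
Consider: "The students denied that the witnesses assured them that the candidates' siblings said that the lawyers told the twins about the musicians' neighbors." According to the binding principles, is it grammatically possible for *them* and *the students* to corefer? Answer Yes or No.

*them* is a pronoun; Principle B requires it to be free in its binding domain — the clause headed by 'assured'.
— the students: subject of the matrix clause; c-commands the pronoun but lies outside its binding domain — allowed.

Yes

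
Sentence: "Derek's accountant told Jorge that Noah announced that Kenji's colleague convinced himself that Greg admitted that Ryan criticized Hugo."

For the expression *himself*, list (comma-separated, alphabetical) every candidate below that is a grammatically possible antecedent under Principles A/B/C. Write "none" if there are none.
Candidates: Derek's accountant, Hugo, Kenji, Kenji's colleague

Kenji's colleague

*himself* is a reflexive; Principle A requires it to be bound within its binding domain — the clause headed by 'convinced'.
— Derek's accountant: subject of the matrix clause; c-commands the reflexive but lies outside its binding domain — cannot bind it (Principle A).
— Hugo: object of the clause headed by 'criticized'; does not c-command the reflexive — cannot bind it (Principle A).
— Kenji: possessor inside the subject DP of the clause headed by 'convinced'; does not c-command the reflexive — cannot bind it (Principle A).
— Kenji's colleague: subject of the clause headed by 'convinced'; c-commands the reflexive within its binding domain — allowed (Principle A).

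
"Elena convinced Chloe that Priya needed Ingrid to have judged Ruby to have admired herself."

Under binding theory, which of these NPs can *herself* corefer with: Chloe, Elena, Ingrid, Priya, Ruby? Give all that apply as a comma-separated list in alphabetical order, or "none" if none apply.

Ruby

*herself* is a reflexive; Principle A requires it to be bound within its binding domain — the clause headed by 'admired'.
— Chloe: object of the matrix clause; c-commands the reflexive but lies outside its binding domain — cannot bind it (Principle A).
— Elena: subject of the matrix clause; c-commands the reflexive but lies outside its binding domain — cannot bind it (Principle A).
— Ingrid: subject of the clause headed by 'judged'; c-commands the reflexive but lies outside its binding domain — cannot bind it (Principle A).
— Priya: subject of the clause headed by 'needed'; c-commands the reflexive but lies outside its binding domain — cannot bind it (Principle A).
— Ruby: subject of the clause headed by 'admired'; c-commands the reflexive within its binding domain — allowed (Principle A).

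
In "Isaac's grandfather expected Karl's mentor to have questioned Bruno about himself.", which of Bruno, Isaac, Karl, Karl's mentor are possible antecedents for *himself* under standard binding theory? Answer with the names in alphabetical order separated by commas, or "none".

*himself* is a reflexive; Principle A requires it to be bound within its binding domain — the clause headed by 'questioned'.
— Bruno: object of the clause headed by 'questioned'; c-commands the reflexive within its binding domain — allowed (Principle A).
— Isaac: possessor inside the subject DP of the matrix clause; does not c-command the reflexive — cannot bind it (Principle A).
— Karl: possessor inside the subject DP of the clause headed by 'questioned'; does not c-command the reflexive — cannot bind it (Principle A).
— Karl's mentor: subject of the clause headed by 'questioned'; c-commands the reflexive within its binding domain — allowed (Principle A).

Bruno, Karl's mentor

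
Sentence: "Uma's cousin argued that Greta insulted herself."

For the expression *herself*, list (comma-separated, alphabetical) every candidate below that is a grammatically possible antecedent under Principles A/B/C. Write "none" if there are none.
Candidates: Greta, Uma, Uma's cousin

Greta

*herself* is a reflexive; Principle A requires it to be bound within its binding domain — the clause headed by 'insulted'.
— Greta: subject of the clause headed by 'insulted'; c-commands the reflexive within its binding domain — allowed (Principle A).
— Uma: possessor inside the subject DP of the matrix clause; does not c-command the reflexive — cannot bind it (Principle A).
— Uma's cousin: subject of the matrix clause; c-commands the reflexive but lies outside its binding domain — cannot bind it (Principle A).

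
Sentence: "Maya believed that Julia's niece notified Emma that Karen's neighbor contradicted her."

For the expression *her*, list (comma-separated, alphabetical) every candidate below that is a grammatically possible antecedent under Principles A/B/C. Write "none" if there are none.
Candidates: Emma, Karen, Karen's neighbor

Emma, Karen

*her* is a pronoun; Principle B requires it to be free in its binding domain — the clause headed by 'contradicted'.
— Emma: object of the clause headed by 'notified'; c-commands the pronoun but lies outside its binding domain — allowed.
— Karen: possessor inside the subject DP of the clause headed by 'contradicted'; does not c-command the pronoun — Principle B does not apply; allowed.
— Karen's neighbor: subject of the clause headed by 'contradicted'; c-commands the pronoun within its binding domain — blocked (Principle B).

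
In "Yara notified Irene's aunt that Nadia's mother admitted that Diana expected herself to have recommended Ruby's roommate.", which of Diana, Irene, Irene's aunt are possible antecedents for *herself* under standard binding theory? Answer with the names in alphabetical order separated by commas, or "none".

*herself* is a reflexive; Principle A requires it to be bound within its binding domain — the clause headed by 'expected'.
— Diana: subject of the clause headed by 'expected'; c-commands the reflexive within its binding domain — allowed (Principle A).
— Irene: possessor inside the object DP of the matrix clause; does not c-command the reflexive — cannot bind it (Principle A).
— Irene's aunt: object of the matrix clause; c-commands the reflexive but lies outside its binding domain — cannot bind it (Principle A).

Diana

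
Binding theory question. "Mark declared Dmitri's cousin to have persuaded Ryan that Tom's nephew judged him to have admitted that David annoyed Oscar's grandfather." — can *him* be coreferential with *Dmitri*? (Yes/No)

Yes

*him* is a pronoun; Principle B requires it to be free in its binding domain — the clause headed by 'judged'.
— Dmitri: possessor inside the subject DP of the clause headed by 'persuaded'; does not c-command the pronoun — Principle B does not apply; allowed.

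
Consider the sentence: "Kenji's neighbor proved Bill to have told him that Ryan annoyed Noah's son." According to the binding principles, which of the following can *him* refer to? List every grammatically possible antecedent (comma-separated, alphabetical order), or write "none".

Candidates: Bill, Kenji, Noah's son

Kenji

*him* is a pronoun; Principle B requires it to be free in its binding domain — the clause headed by 'told'.
— Bill: subject of the clause headed by 'told'; c-commands the pronoun within its binding domain — blocked (Principle B).
— Kenji: possessor inside the subject DP of the matrix clause; does not c-command the pronoun — Principle B does not apply; allowed.
— Noah's son: object of the clause headed by 'annoyed'; is c-commanded by the pronoun; coreference would bind this R-expression — blocked (Principle C).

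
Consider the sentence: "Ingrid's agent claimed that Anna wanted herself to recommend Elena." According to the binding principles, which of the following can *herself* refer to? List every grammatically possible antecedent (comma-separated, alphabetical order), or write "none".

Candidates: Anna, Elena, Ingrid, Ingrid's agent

Anna

*herself* is a reflexive; Principle A requires it to be bound within its binding domain — the clause headed by 'wanted'.
— Anna: subject of the clause headed by 'wanted'; c-commands the reflexive within its binding domain — allowed (Principle A).
— Elena: object of the clause headed by 'recommend'; does not c-command the reflexive — cannot bind it (Principle A).
— Ingrid: possessor inside the subject DP of the matrix clause; does not c-command the reflexive — cannot bind it (Principle A).
— Ingrid's agent: subject of the matrix clause; c-commands the reflexive but lies outside its binding domain — cannot bind it (Principle A).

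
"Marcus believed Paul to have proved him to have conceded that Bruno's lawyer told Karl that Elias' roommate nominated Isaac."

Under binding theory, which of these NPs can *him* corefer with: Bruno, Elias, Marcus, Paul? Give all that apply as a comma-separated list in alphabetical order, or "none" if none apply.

Marcus

*him* is a pronoun; Principle B requires it to be free in its binding domain — the clause headed by 'proved'.
— Bruno: possessor inside the subject DP of the clause headed by 'told'; is c-commanded by the pronoun; coreference would bind this R-expression — blocked (Principle C).
— Elias: possessor inside the subject DP of the clause headed by 'nominated'; is c-commanded by the pronoun; coreference would bind this R-expression — blocked (Principle C).
— Marcus: subject of the matrix clause; c-commands the pronoun but lies outside its binding domain — allowed.
— Paul: subject of the clause headed by 'proved'; c-commands the pronoun within its binding domain — blocked (Principle B).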